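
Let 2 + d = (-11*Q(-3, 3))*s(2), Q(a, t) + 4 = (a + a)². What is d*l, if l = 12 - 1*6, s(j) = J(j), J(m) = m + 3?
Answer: -10572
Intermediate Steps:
J(m) = 3 + m
Q(a, t) = -4 + 4*a² (Q(a, t) = -4 + (a + a)² = -4 + (2*a)² = -4 + 4*a²)
s(j) = 3 + j
l = 6 (l = 12 - 6 = 6)
d = -1762 (d = -2 + (-11*(-4 + 4*(-3)²))*(3 + 2) = -2 - 11*(-4 + 4*9)*5 = -2 - 11*(-4 + 36)*5 = -2 - 11*32*5 = -2 - 352*5 = -2 - 1760 = -1762)
d*l = -1762*6 = -10572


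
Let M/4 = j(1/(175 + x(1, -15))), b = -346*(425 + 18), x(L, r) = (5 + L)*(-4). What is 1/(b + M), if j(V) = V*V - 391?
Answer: -22801/3530552438 ≈ -6.4582e-6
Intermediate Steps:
x(L, r) = -20 - 4*L
j(V) = -391 + V**2 (j(V) = V**2 - 391 = -391 + V**2)
b = -153278 (b = -346*443 = -153278)
M = -35660760/22801 (M = 4*(-391 + (1/(175 + (-20 - 4*1)))**2) = 4*(-391 + (1/(175 + (-20 - 4)))**2) = 4*(-391 + (1/(175 - 24))**2) = 4*(-391 + (1/151)**2) = 4*(-391 + 1/22801) = 4*(-8915190/22801) = -35660760/22801 ≈ -1564.0)
1/(b + M) = 1/(-153278 - 35660760/22801) = 1/(-3530552438/22801) = -22801/3530552438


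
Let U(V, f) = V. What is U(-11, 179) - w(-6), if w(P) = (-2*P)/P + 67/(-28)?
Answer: -185/28 ≈ -6.6071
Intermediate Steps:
w(P) = -123/28 (w(P) = -2 + 67*(-1/28) = -2 - 67/28 = -123/28)
U(-11, 179) - w(-6) = -11 - 1*(-123/28) = -11 + 123/28 = -185/28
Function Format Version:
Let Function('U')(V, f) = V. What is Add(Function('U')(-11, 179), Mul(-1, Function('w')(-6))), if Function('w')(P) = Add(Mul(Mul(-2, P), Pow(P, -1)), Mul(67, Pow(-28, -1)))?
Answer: Rational(-185, 28) ≈ -6.6071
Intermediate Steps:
Function('w')(P) = Rational(-123, 28) (Function('w')(P) = Add(-2, Mul(67, Rational(-1, 28))) = Add(-2, Rational(-67, 28)) = Rational(-123, 28))
Add(Function('U')(-11, 179), Mul(-1, Function('w')(-6))) = Add(-11, Mul(-1, Rational(-123, 28))) = Add(-11, Rational(123, 28)) = Rational(-185, 28)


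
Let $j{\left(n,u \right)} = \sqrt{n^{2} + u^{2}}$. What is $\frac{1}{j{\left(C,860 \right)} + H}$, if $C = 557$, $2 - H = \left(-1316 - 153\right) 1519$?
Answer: $\frac{2231413}{4979202926720} - \frac{\sqrt{1049849}}{4979202926720} \approx 4.4794 \cdot 10^{-7}$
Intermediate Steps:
$H = 2231413$ ($H = 2 - \left(-1316 - 153\right) 1519 = 2 - \left(-1469\right) 1519 = 2 - -2231411 = 2 + 2231411 = 2231413$)
$\frac{1}{j{\left(C,860 \right)} + H} = \frac{1}{\sqrt{557^{2} + 860^{2}} + 2231413} = \frac{1}{\sqrt{310249 + 739600} + 2231413} = \frac{1}{\sqrt{1049849} + 2231413} = \frac{1}{2231413 + \sqrt{1049849}}$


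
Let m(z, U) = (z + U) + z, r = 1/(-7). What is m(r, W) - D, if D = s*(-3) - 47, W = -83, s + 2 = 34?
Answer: 418/7 ≈ 59.714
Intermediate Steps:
s = 32 (s = -2 + 34 = 32)
r = -⅐ ≈ -0.14286
D = -143 (D = 32*(-3) - 47 = -96 - 47 = -143)
m(z, U) = U + 2*z (m(z, U) = (U + z) + z = U + 2*z)
m(r, W) - D = (-83 + 2*(-⅐)) - 1*(-143) = (-83 - 2/7) + 143 = -583/7 + 143 = 418/7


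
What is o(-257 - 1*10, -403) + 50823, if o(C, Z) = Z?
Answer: 50420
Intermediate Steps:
o(-257 - 1*10, -403) + 50823 = -403 + 50823 = 50420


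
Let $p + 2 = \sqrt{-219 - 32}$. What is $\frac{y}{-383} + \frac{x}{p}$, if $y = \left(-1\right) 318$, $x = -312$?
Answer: $\frac{106694}{32555} + \frac{104 i \sqrt{251}}{85} \approx 3.2773 + 19.384 i$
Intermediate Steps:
$p = -2 + i \sqrt{251}$ ($p = -2 + \sqrt{-219 - 32} = -2 + \sqrt{-251} = -2 + i \sqrt{251} \approx -2.0 + 15.843 i$)
$y = -318$
$\frac{y}{-383} + \frac{x}{p} = - \frac{318}{-383} - \frac{312}{-2 + i \sqrt{251}} = \left(-318\right) \left(- \frac{1}{383}\right) - \frac{312}{-2 + i \sqrt{251}} = \frac{318}{383} - \frac{312}{-2 + i \sqrt{251}}$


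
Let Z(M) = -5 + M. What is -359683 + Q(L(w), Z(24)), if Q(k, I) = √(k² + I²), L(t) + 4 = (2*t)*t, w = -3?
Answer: -359683 + √557 ≈ -3.5966e+5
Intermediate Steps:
L(t) = -4 + 2*t² (L(t) = -4 + (2*t)*t = -4 + 2*t²)
Q(k, I) = √(I² + k²)
-359683 + Q(L(w), Z(24)) = -359683 + √((-5 + 24)² + (-4 + 2*(-3)²)²) = -359683 + √(19² + (-4 + 2*9)²) = -359683 + √(361 + (-4 + 18)²) = -359683 + √(361 + 14²) = -359683 + √(361 + 196) = -359683 + √557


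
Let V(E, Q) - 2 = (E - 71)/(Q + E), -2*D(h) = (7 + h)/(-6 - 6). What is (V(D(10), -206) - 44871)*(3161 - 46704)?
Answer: 9625958524668/4927 ≈ 1.9537e+9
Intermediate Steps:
D(h) = 7/24 + h/24 (D(h) = -(7 + h)/(2*(-6 - 6)) = -(7 + h)/(2*(-12)) = -(7 + h)*(-1)/(2*12) = -(-7/12 - h/12)/2 = 7/24 + h/24)
V(E, Q) = 2 + (-71 + E)/(E + Q) (V(E, Q) = 2 + (E - 71)/(Q + E) = 2 + (-71 + E)/(E + Q))
(V(D(10), -206) - 44871)*(3161 - 46704) = ((-71 + 2*(-206) + 3*(7/24 + (1/24)*10))/((7/24 + (1/24)*10) - 206) - 44871)*(3161 - 46704) = ((-71 - 412 + 3*(7/24 + 5/12))/((7/24 + 5/12) - 206) - 44871)*(-43543) = ((-71 - 412 + 3*(17/24))/(17/24 - 206) - 44871)*(-43543) = ((-71 - 412 + 17/8)/(-4927/24) - 44871)*(-43543) = (-24/4927*(-3847/8) - 44871)*(-43543) = (11541/4927 - 44871)*(-43543) = -221067876/4927*(-43543) = 9625958524668/4927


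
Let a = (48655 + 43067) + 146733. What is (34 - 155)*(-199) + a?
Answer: 262534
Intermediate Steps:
a = 238455 (a = 91722 + 146733 = 238455)
(34 - 155)*(-199) + a = (34 - 155)*(-199) + 238455 = -121*(-199) + 238455 = 24079 + 238455 = 262534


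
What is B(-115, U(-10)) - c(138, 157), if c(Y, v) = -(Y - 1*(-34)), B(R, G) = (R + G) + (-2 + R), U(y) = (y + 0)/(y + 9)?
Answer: -50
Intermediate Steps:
U(y) = y/(9 + y)
B(R, G) = -2 + G + 2*R (B(R, G) = (G + R) + (-2 + R) = -2 + G + 2*R)
c(Y, v) = -34 - Y (c(Y, v) = -(Y + 34) = -(34 + Y) = -34 - Y)
B(-115, U(-10)) - c(138, 157) = (-2 - 10/(9 - 10) + 2*(-115)) - (-34 - 1*138) = (-2 - 10/(-1) - 230) - (-34 - 138) = (-2 - 10*(-1) - 230) - 1*(-172) = (-2 + 10 - 230) + 172 = -222 + 172 = -50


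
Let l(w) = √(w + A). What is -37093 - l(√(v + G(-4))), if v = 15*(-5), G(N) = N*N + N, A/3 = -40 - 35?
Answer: -37093 - √(-225 + 3*I*√7) ≈ -37093.0 - 15.002*I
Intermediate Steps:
A = -225 (A = 3*(-40 - 35) = 3*(-75) = -225)
G(N) = N + N² (G(N) = N² + N = N + N²)
v = -75
l(w) = √(-225 + w) (l(w) = √(w - 225) = √(-225 + w))
-37093 - l(√(v + G(-4))) = -37093 - √(-225 + √(-75 - 4*(1 - 4))) = -37093 - √(-225 + √(-75 - 4*(-3))) = -37093 - √(-225 + √(-75 + 12)) = -37093 - √(-225 + √(-63)) = -37093 - √(-225 + 3*I*√7)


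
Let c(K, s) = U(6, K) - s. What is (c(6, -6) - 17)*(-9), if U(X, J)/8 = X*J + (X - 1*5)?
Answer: -2565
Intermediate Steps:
U(X, J) = -40 + 8*X + 8*J*X (U(X, J) = 8*(X*J + (X - 1*5)) = 8*(J*X + (X - 5)) = 8*(J*X + (-5 + X)) = 8*(-5 + X + J*X) = -40 + 8*X + 8*J*X)
c(K, s) = 8 - s + 48*K (c(K, s) = (-40 + 8*6 + 8*K*6) - s = (-40 + 48 + 48*K) - s = (8 + 48*K) - s = 8 - s + 48*K)
(c(6, -6) - 17)*(-9) = ((8 - 1*(-6) + 48*6) - 17)*(-9) = ((8 + 6 + 288) - 17)*(-9) = (302 - 17)*(-9) = 285*(-9) = -2565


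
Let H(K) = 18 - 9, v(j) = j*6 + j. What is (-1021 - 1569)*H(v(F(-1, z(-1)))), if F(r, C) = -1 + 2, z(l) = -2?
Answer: -23310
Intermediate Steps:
F(r, C) = 1
v(j) = 7*j (v(j) = 6*j + j = 7*j)
H(K) = 9
(-1021 - 1569)*H(v(F(-1, z(-1)))) = (-1021 - 1569)*9 = -2590*9 = -23310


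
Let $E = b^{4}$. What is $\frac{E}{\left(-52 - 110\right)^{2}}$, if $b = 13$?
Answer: $\frac{28561}{26244} \approx 1.0883$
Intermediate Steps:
$E = 28561$ ($E = 13^{4} = 28561$)
$\frac{E}{\left(-52 - 110\right)^{2}} = \frac{28561}{\left(-52 - 110\right)^{2}} = \frac{28561}{\left(-162\right)^{2}} = \frac{28561}{26244}$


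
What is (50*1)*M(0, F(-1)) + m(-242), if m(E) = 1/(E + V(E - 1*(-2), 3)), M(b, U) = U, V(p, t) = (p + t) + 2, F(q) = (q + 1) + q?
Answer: -23851/477 ≈ -50.002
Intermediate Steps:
F(q) = 1 + 2*q (F(q) = (1 + q) + q = 1 + 2*q)
V(p, t) = 2 + p + t
m(E) = 1/(7 + 2*E) (m(E) = 1/(E + (2 + (E - 1*(-2)) + 3)) = 1/(E + (2 + (E + 2) + 3)) = 1/(E + (2 + (2 + E) + 3)) = 1/(E + (7 + E)) = 1/(7 + 2*E))
(50*1)*M(0, F(-1)) + m(-242) = (50*1)*(1 + 2*(-1)) + 1/(7 + 2*(-242)) = 50*(1 - 2) + 1/(7 - 484) = 50*(-1) + 1/(-477) = -50 - 1/477 = -23851/477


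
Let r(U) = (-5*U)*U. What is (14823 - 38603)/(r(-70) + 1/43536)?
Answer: 1035286080/1066631999 ≈ 0.97061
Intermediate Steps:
r(U) = -5*U**2
(14823 - 38603)/(r(-70) + 1/43536) = (14823 - 38603)/(-5*(-70)**2 + 1/43536) = -23780/(-5*4900 + 1/43536) = -23780/(-24500 + 1/43536) = -23780/(-1066631999/43536) = -23780*(-43536/1066631999) = 1035286080/1066631999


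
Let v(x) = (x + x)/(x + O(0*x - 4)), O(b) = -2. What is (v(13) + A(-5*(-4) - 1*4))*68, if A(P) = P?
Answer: 13736/11 ≈ 1248.7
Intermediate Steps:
v(x) = 2*x/(-2 + x) (v(x) = (x + x)/(x - 2) = (2*x)/(-2 + x) = 2*x/(-2 + x))
(v(13) + A(-5*(-4) - 1*4))*68 = (2*13/(-2 + 13) + (-5*(-4) - 1*4))*68 = (2*13/11 + (20 - 4))*68 = (2*13*(1/11) + 16)*68 = (26/11 + 16)*68 = (202/11)*68 = 13736/11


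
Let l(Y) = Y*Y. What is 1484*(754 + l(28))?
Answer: 2282392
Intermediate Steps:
l(Y) = Y**2
1484*(754 + l(28)) = 1484*(754 + 28**2) = 1484*(754 + 784) = 1484*1538 = 2282392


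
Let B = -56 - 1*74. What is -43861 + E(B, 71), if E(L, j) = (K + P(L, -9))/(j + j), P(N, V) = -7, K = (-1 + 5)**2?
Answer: -6228253/142 ≈ -43861.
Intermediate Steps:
K = 16 (K = 4**2 = 16)
B = -130 (B = -56 - 74 = -130)
E(L, j) = 9/(2*j) (E(L, j) = (16 - 7)/(j + j) = 9/((2*j)) = 9*(1/(2*j)) = 9/(2*j))
-43861 + E(B, 71) = -43861 + (9/2)/71 = -43861 + (9/2)*(1/71) = -43861 + 9/142 = -6228253/142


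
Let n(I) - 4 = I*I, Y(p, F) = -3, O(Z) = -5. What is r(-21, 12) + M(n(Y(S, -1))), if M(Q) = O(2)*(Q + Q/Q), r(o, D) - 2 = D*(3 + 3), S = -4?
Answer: 4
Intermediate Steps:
r(o, D) = 2 + 6*D (r(o, D) = 2 + D*(3 + 3) = 2 + D*6 = 2 + 6*D)
n(I) = 4 + I² (n(I) = 4 + I*I = 4 + I²)
M(Q) = -5 - 5*Q (M(Q) = -5*(Q + Q/Q) = -5*(Q + 1) = -5*(1 + Q) = -5 - 5*Q)
r(-21, 12) + M(n(Y(S, -1))) = (2 + 6*12) + (-5 - 5*(4 + (-3)²)) = (2 + 72) + (-5 - 5*(4 + 9)) = 74 + (-5 - 5*13) = 74 + (-5 - 65) = 74 - 70 = 4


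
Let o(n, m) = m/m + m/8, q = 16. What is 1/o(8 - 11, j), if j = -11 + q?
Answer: 8/13 ≈ 0.61539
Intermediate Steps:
j = 5 (j = -11 + 16 = 5)
o(n, m) = 1 + m/8 (o(n, m) = 1 + m*(⅛) = 1 + m/8)
1/o(8 - 11, j) = 1/(1 + (⅛)*5) = 1/(1 + 5/8) = 1/(13/8) = 8/13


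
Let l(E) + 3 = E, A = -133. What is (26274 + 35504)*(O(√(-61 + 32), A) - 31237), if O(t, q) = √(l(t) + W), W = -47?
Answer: -1929759386 + 61778*√(-50 + I*√29) ≈ -1.9297e+9 + 4.3747e+5*I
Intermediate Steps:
l(E) = -3 + E
O(t, q) = √(-50 + t) (O(t, q) = √((-3 + t) - 47) = √(-50 + t))
(26274 + 35504)*(O(√(-61 + 32), A) - 31237) = (26274 + 35504)*(√(-50 + √(-61 + 32)) - 31237) = 61778*(√(-50 + √(-29)) - 31237) = 61778*(√(-50 + I*√29) - 31237) = 61778*(-31237 + √(-50 + I*√29)) = -1929759386 + 61778*√(-50 + I*√29)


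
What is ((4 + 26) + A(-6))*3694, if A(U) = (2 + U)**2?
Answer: 169924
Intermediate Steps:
((4 + 26) + A(-6))*3694 = ((4 + 26) + (2 - 6)**2)*3694 = (30 + (-4)**2)*3694 = (30 + 16)*3694 = 46*3694 = 169924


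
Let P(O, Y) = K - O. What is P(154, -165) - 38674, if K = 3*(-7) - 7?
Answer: -38856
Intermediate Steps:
K = -28 (K = -21 - 7 = -28)
P(O, Y) = -28 - O
P(154, -165) - 38674 = (-28 - 1*154) - 38674 = (-28 - 154) - 38674 = -182 - 38674 = -38856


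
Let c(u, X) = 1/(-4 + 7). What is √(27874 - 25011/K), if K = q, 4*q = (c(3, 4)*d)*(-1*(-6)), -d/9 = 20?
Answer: √2815190/10 ≈ 167.79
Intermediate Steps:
c(u, X) = ⅓ (c(u, X) = 1/3 = ⅓)
d = -180 (d = -9*20 = -180)
q = -90 (q = (((⅓)*(-180))*(-1*(-6)))/4 = (-60*6)/4 = (¼)*(-360) = -90)
K = -90
√(27874 - 25011/K) = √(27874 - 25011/(-90)) = √(27874 - 25011*(-1/90)) = √(27874 + 2779/10) = √(281519/10) = √2815190/10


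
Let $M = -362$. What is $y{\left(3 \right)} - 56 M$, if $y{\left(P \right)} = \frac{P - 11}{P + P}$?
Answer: $\frac{60812}{3} \approx 20271.0$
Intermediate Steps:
$y{\left(P \right)} = \frac{-11 + P}{2 P}$ ($y{\left(P \right)} = \frac{P - 11}{2 P} = \left(-11 + P\right) \frac{1}{2 P} = \frac{-11 + P}{2 P}$)
$y{\left(3 \right)} - 56 M = \frac{-11 + 3}{2 \cdot 3} - -20272 = \frac{1}{2} \cdot \frac{1}{3} \left(-8\right) + 20272 = - \frac{4}{3} + 20272 = \frac{60812}{3}$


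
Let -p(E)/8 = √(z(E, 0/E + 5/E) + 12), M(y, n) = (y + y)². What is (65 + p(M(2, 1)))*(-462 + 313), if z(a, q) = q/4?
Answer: -9685 + 149*√773 ≈ -5542.4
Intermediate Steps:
M(y, n) = 4*y² (M(y, n) = (2*y)² = 4*y²)
z(a, q) = q/4 (z(a, q) = q*(¼) = q/4)
p(E) = -8*√(12 + 5/(4*E)) (p(E) = -8*√((0/E + 5/E)/4 + 12) = -8*√((0 + 5/E)/4 + 12) = -8*√((5/E)/4 + 12) = -8*√(5/(4*E) + 12) = -8*√(12 + 5/(4*E)))
(65 + p(M(2, 1)))*(-462 + 313) = (65 - 4*√(48 + 5/((4*2²))))*(-462 + 313) = (65 - 4*√(48 + 5/((4*4))))*(-149) = (65 - 4*√(48 + 5/16))*(-149) = (65 - √773)*(-149) = -9685 + 149*√773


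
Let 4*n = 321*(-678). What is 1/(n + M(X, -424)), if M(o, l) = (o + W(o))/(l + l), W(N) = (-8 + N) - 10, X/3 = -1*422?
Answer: -424/23068353 ≈ -1.8380e-5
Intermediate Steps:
X = -1266 (X = 3*(-1*422) = 3*(-422) = -1266)
W(N) = -18 + N
M(o, l) = (-18 + 2*o)/(2*l) (M(o, l) = (o + (-18 + o))/(l + l) = (-18 + 2*o)/((2*l)) = (-18 + 2*o)*(1/(2*l)) = (-18 + 2*o)/(2*l))
n = -108819/2 (n = (321*(-678))/4 = (¼)*(-217638) = -108819/2 ≈ -54410.)
1/(n + M(X, -424)) = 1/(-108819/2 + (-9 - 1266)/(-424)) = 1/(-108819/2 - 1/424*(-1275)) = 1/(-108819/2 + 1275/424) = 1/(-23068353/424) = -424/23068353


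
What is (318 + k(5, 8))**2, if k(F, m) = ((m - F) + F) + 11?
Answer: 113569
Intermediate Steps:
k(F, m) = 11 + m (k(F, m) = m + 11 = 11 + m)
(318 + k(5, 8))**2 = (318 + (11 + 8))**2 = (318 + 19)**2 = 337**2 = 113569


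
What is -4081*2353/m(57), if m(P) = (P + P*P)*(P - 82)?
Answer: 9602593/82650 ≈ 116.18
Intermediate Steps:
m(P) = (-82 + P)*(P + P²) (m(P) = (P + P²)*(-82 + P) = (-82 + P)*(P + P²))
-4081*2353/m(57) = -4081*2353/(57*(-82 + 57² - 81*57)) = -4081*2353/(57*(-82 + 3249 - 4617)) = -4081/((57*(-1450))*(1/2353)) = -4081/((-82650*1/2353)) = -4081/(-82650/2353) = -4081*(-2353/82650) = 9602593/82650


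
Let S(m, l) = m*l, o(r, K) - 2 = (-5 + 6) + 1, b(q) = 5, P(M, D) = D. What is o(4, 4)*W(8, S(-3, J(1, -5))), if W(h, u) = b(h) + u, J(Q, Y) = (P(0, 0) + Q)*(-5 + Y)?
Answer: 140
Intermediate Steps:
J(Q, Y) = Q*(-5 + Y) (J(Q, Y) = (0 + Q)*(-5 + Y) = Q*(-5 + Y))
o(r, K) = 4 (o(r, K) = 2 + ((-5 + 6) + 1) = 2 + (1 + 1) = 2 + 2 = 4)
S(m, l) = l*m
W(h, u) = 5 + u
o(4, 4)*W(8, S(-3, J(1, -5))) = 4*(5 + (1*(-5 - 5))*(-3)) = 4*(5 + (1*(-10))*(-3)) = 4*(5 - 10*(-3)) = 4*(5 + 30) = 4*35 = 140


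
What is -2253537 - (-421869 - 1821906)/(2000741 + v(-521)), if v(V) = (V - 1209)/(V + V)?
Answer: -2349056337050487/1042386926 ≈ -2.2535e+6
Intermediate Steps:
v(V) = (-1209 + V)/(2*V) (v(V) = (-1209 + V)/((2*V)) = (-1209 + V)*(1/(2*V)) = (-1209 + V)/(2*V))
-2253537 - (-421869 - 1821906)/(2000741 + v(-521)) = -2253537 - (-421869 - 1821906)/(2000741 + (½)*(-1209 - 521)/(-521)) = -2253537 - (-2243775)/(2000741 + (½)*(-1/521)*(-1730)) = -2253537 - (-2243775)/(2000741 + 865/521) = -2253537 - (-2243775)/1042386926/521 = -2253537 - (-2243775)*521/1042386926 = -2253537 - 1*(-1169006775/1042386926) = -2253537 + 1169006775/1042386926 = -2349056337050487/1042386926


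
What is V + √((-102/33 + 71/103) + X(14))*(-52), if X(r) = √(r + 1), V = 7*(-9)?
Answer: -63 - 52*√(-3082893 + 1283689*√15)/1133 ≈ -126.08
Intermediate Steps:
V = -63
X(r) = √(1 + r)
V + √((-102/33 + 71/103) + X(14))*(-52) = -63 + √((-102/33 + 71/103) + √(1 + 14))*(-52) = -63 + √((-102*1/33 + 71*(1/103)) + √15)*(-52) = -63 + √((-34/11 + 71/103) + √15)*(-52) = -63 + √(-2721/1133 + √15)*(-52) = -63 - 52*√(-2721/1133 + √15)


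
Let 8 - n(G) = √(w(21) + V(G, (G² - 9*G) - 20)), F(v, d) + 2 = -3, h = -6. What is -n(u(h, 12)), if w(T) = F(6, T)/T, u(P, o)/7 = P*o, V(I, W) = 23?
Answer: -8 + √10038/21 ≈ -3.2291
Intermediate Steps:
F(v, d) = -5 (F(v, d) = -2 - 3 = -5)
u(P, o) = 7*P*o (u(P, o) = 7*(P*o) = 7*P*o)
w(T) = -5/T
n(G) = 8 - √10038/21 (n(G) = 8 - √(-5/21 + 23) = 8 - √(478/21) = 8 - √10038/21)
-n(u(h, 12)) = -(8 - √10038/21) = -8 + √10038/21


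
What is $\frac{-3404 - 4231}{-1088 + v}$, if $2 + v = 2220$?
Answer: $- \frac{1527}{226} \approx -6.7566$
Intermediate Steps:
$v = 2218$ ($v = -2 + 2220 = 2218$)
$\frac{-3404 - 4231}{-1088 + v} = \frac{-3404 - 4231}{-1088 + 2218} = - \frac{7635}{1130} = \left(-7635\right) \frac{1}{1130} = - \frac{1527}{226}$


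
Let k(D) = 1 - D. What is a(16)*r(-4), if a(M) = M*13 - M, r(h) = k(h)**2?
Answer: 4800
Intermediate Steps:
r(h) = (1 - h)**2
a(M) = 12*M (a(M) = 13*M - M = 12*M)
a(16)*r(-4) = (12*16)*(-1 - 4)**2 = 192*(-5)**2 = 192*25 = 4800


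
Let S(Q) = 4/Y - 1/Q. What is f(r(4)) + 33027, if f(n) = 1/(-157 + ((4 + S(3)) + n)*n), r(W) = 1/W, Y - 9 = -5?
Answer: 246942831/7477 ≈ 33027.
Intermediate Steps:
Y = 4 (Y = 9 - 5 = 4)
S(Q) = 1 - 1/Q (S(Q) = 4/4 - 1/Q = 4*(¼) - 1/Q = 1 - 1/Q)
f(n) = 1/(-157 + n*(14/3 + n)) (f(n) = 1/(-157 + ((4 + (-1 + 3)/3) + n)*n) = 1/(-157 + ((4 + (⅓)*2) + n)*n) = 1/(-157 + ((4 + ⅔) + n)*n) = 1/(-157 + (14/3 + n)*n) = 1/(-157 + n*(14/3 + n)))
f(r(4)) + 33027 = 3/(-471 + 3*(1/4)² + 14/4) + 33027 = 3/(-471 + 3*(¼)² + 14*(¼)) + 33027 = 3/(-471 + 3*(1/16) + 7/2) + 33027 = 3/(-471 + 3/16 + 7/2) + 33027 = 3/(-7477/16) + 33027 = 3*(-16/7477) + 33027 = -48/7477 + 33027 = 246942831/7477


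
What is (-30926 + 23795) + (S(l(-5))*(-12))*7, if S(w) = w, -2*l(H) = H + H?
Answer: -7551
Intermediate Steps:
l(H) = -H (l(H) = -(H + H)/2 = -H)
(-30926 + 23795) + (S(l(-5))*(-12))*7 = (-30926 + 23795) + (-1*(-5)*(-12))*7 = -7131 + (5*(-12))*7 = -7131 - 60*7 = -7131 - 420 = -7551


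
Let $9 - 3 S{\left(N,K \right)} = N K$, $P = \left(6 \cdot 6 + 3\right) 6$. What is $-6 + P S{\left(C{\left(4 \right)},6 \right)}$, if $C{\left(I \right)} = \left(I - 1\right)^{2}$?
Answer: $-3516$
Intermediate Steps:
$C{\left(I \right)} = \left(-1 + I\right)^{2}$
$P = 234$ ($P = \left(36 + 3\right) 6 = 39 \cdot 6 = 234$)
$S{\left(N,K \right)} = 3 - \frac{K N}{3}$ ($S{\left(N,K \right)} = 3 - \frac{N K}{3} = 3 - \frac{K N}{3}$)
$-6 + P S{\left(C{\left(4 \right)},6 \right)} = -6 + 234 \left(3 - 2 \left(-1 + 4\right)^{2}\right) = -6 + 234 \left(3 - 2 \cdot 3^{2}\right) = -6 + 234 \left(3 - 2 \cdot 9\right) = -6 + 234 \left(3 - 18\right) = -6 + 234 \left(-15\right) = -6 - 3510 = -3516$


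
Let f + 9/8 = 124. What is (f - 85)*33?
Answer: 9999/8 ≈ 1249.9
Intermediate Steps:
f = 983/8 (f = -9/8 + 124 = 983/8 ≈ 122.88)
(f - 85)*33 = (983/8 - 85)*33 = (303/8)*33 = 9999/8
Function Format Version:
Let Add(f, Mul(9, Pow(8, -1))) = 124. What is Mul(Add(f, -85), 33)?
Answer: Rational(9999, 8) ≈ 1249.9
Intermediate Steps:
f = Rational(983, 8) (f = Add(Rational(-9, 8), 124) = Rational(983, 8) ≈ 122.88)
Mul(Add(f, -85), 33) = Mul(Add(Rational(983, 8), -85), 33) = Mul(Rational(303, 8), 33) = Rational(9999, 8)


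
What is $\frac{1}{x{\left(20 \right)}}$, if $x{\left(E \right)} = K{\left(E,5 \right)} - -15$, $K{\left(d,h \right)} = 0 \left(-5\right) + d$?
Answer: $\frac{1}{35} \approx 0.028571$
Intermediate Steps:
$K{\left(d,h \right)} = d$ ($K{\left(d,h \right)} = 0 + d = d$)
$x{\left(E \right)} = 15 + E$ ($x{\left(E \right)} = E - -15 = E + 15 = 15 + E$)
$\frac{1}{x{\left(20 \right)}} = \frac{1}{15 + 20} = \frac{1}{35}$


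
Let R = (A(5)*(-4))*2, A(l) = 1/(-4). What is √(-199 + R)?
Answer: I*√197 ≈ 14.036*I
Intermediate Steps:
A(l) = -¼
R = 2 (R = -¼*(-4)*2 = 1*2 = 2)
√(-199 + R) = √(-199 + 2) = √(-197) = I*√197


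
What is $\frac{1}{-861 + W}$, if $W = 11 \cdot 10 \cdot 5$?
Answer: $- \frac{1}{311} \approx -0.0032154$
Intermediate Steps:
$W = 550$ ($W = 110 \cdot 5 = 550$)
$\frac{1}{-861 + W} = \frac{1}{-861 + 550} = \frac{1}{-311} = - \frac{1}{311}$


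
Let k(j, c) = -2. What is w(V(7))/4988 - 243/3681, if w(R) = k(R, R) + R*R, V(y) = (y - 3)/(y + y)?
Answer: -3318785/49982254 ≈ -0.066399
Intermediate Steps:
V(y) = (-3 + y)/(2*y) (V(y) = (-3 + y)/((2*y)) = (-3 + y)*(1/(2*y)) = (-3 + y)/(2*y))
w(R) = -2 + R² (w(R) = -2 + R*R = -2 + R²)
w(V(7))/4988 - 243/3681 = (-2 + ((½)*(-3 + 7)/7)²)/4988 - 243/3681 = (-2 + ((½)*(⅐)*4)²)*(1/4988) - 243*1/3681 = (-2 + (2/7)²)*(1/4988) - 27/409 = (-2 + 4/49)*(1/4988) - 27/409 = -94/49*1/4988 - 27/409 = -47/122206 - 27/409 = -3318785/49982254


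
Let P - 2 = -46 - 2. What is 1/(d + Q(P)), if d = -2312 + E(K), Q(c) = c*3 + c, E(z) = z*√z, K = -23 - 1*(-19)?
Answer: -39/97345 + I/778760 ≈ -0.00040064 + 1.2841e-6*I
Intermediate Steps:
K = -4 (K = -23 + 19 = -4)
E(z) = z^(3/2)
P = -46 (P = 2 + (-46 - 2) = 2 - 48 = -46)
Q(c) = 4*c (Q(c) = 3*c + c = 4*c)
d = -2312 - 8*I (d = -2312 + (-4)^(3/2) = -2312 - 8*I ≈ -2312.0 - 8.0*I)
1/(d + Q(P)) = 1/((-2312 - 8*I) + 4*(-46)) = 1/((-2312 - 8*I) - 184) = 1/(-2496 - 8*I) = (-2496 + 8*I)/6230080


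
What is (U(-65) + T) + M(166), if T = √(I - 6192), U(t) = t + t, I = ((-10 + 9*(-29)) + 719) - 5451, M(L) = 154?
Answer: 24 + I*√11195 ≈ 24.0 + 105.81*I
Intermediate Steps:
I = -5003 (I = ((-10 - 261) + 719) - 5451 = (-271 + 719) - 5451 = 448 - 5451 = -5003)
U(t) = 2*t
T = I*√11195 (T = √(-5003 - 6192) = √(-11195) = I*√11195 ≈ 105.81*I)
(U(-65) + T) + M(166) = (2*(-65) + I*√11195) + 154 = (-130 + I*√11195) + 154 = 24 + I*√11195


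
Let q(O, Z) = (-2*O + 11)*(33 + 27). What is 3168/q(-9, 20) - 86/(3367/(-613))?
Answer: 8532998/488215 ≈ 17.478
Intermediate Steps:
q(O, Z) = 660 - 120*O (q(O, Z) = (11 - 2*O)*60 = 660 - 120*O)
3168/q(-9, 20) - 86/(3367/(-613)) = 3168/(660 - 120*(-9)) - 86/(3367/(-613)) = 3168/(660 + 1080) - 86/(3367*(-1/613)) = 3168/1740 - 86/(-3367/613) = 3168*(1/1740) - 86*(-613/3367) = 264/145 + 52718/3367 = 8532998/488215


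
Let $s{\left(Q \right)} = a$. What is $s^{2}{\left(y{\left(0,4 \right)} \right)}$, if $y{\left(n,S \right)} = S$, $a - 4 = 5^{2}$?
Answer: $841$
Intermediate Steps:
$a = 29$ ($a = 4 + 5^{2} = 4 + 25 = 29$)
$s{\left(Q \right)} = 29$
$s^{2}{\left(y{\left(0,4 \right)} \right)} = 29^{2} = 841$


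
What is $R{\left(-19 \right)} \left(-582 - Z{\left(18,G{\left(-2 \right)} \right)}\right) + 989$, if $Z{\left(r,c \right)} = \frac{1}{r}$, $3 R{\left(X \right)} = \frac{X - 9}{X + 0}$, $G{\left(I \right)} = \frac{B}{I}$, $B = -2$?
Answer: $\frac{360679}{513} \approx 703.08$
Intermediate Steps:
$G{\left(I \right)} = - \frac{2}{I}$
$R{\left(X \right)} = \frac{-9 + X}{3 X}$ ($R{\left(X \right)} = \frac{\left(X - 9\right) \frac{1}{X + 0}}{3} = \frac{\left(-9 + X\right) \frac{1}{X}}{3} = \frac{\frac{1}{X} \left(-9 + X\right)}{3} = \frac{-9 + X}{3 X}$)
$R{\left(-19 \right)} \left(-582 - Z{\left(18,G{\left(-2 \right)} \right)}\right) + 989 = \frac{-9 - 19}{3 \left(-19\right)} \left(-582 - \frac{1}{18}\right) + 989 = \frac{1}{3} \left(- \frac{1}{19}\right) \left(-28\right) \left(-582 - \frac{1}{18}\right) + 989 = \frac{28 \left(-582 - \frac{1}{18}\right)}{57} + 989 = \frac{28}{57} \left(- \frac{10477}{18}\right) + 989 = - \frac{146678}{513} + 989 = \frac{360679}{513}$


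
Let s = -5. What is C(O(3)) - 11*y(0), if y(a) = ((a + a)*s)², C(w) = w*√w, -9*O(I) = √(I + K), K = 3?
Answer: -I*6^(¾)/27 ≈ -0.14199*I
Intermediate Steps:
O(I) = -√(3 + I)/9 (O(I) = -√(I + 3)/9 = -√(3 + I)/9)
C(w) = w^(3/2)
y(a) = 100*a² (y(a) = ((a + a)*(-5))² = ((2*a)*(-5))² = (-10*a)² = 100*a²)
C(O(3)) - 11*y(0) = (-√(3 + 3)/9)^(3/2) - 1100*0² = (-√6/9)^(3/2) - 1100*0 = -I*√3*24^(¼)/27 - 11*0 = -I*√3*24^(¼)/27 + 0 = -I*√3*24^(¼)/27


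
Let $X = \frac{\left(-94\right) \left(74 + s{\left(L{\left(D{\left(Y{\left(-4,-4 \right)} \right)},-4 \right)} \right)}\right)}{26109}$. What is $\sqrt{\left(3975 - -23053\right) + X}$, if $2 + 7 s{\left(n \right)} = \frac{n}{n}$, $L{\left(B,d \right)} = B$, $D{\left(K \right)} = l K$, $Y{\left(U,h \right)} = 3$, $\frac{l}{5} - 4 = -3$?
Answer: $\frac{\sqrt{100309873938162}}{60921} \approx 164.4$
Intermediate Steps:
$l = 5$ ($l = 20 + 5 \left(-3\right) = 20 - 15 = 5$)
$D{\left(K \right)} = 5 K$
$s{\left(n \right)} = - \frac{1}{7}$ ($s{\left(n \right)} = - \frac{2}{7} + \frac{n \frac{1}{n}}{7} = - \frac{2}{7} + \frac{1}{7} \cdot 1 = - \frac{2}{7} + \frac{1}{7} = - \frac{1}{7}$)
$X = - \frac{48598}{182763}$ ($X = \frac{\left(-94\right) \left(74 - \frac{1}{7}\right)}{26109} = \left(-94\right) \frac{517}{7} \cdot \frac{1}{26109} = \left(- \frac{48598}{7}\right) \frac{1}{26109} = - \frac{48598}{182763} \approx -0.26591$)
$\sqrt{\left(3975 - -23053\right) + X} = \sqrt{\left(3975 - -23053\right) - \frac{48598}{182763}} = \sqrt{\left(3975 + 23053\right) - \frac{48598}{182763}} = \sqrt{27028 - \frac{48598}{182763}} = \sqrt{\frac{4939669766}{182763}} = \frac{\sqrt{100309873938162}}{60921}$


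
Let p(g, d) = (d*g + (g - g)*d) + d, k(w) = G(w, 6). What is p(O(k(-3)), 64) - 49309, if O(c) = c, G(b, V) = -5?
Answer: -49565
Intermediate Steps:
k(w) = -5
p(g, d) = d + d*g (p(g, d) = (d*g + 0*d) + d = (d*g + 0) + d = d*g + d = d + d*g)
p(O(k(-3)), 64) - 49309 = 64*(1 - 5) - 49309 = 64*(-4) - 49309 = -256 - 49309 = -49565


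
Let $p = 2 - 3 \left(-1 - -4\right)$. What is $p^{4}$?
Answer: $2401$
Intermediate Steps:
$p = -7$ ($p = 2 - 3 \left(-1 + 4\right) = 2 - 9 = -7$)
$p^{4} = \left(-7\right)^{4} = 2401$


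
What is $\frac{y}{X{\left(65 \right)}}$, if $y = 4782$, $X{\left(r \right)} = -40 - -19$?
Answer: $- \frac{1594}{7} \approx -227.71$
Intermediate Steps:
$X{\left(r \right)} = -21$ ($X{\left(r \right)} = -40 + 19 = -21$)
$\frac{y}{X{\left(65 \right)}} = \frac{4782}{-21} = 4782 \left(- \frac{1}{21}\right) = - \frac{1594}{7}$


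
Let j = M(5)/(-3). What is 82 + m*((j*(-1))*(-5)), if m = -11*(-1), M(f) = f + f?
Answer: -304/3 ≈ -101.33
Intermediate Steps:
M(f) = 2*f
j = -10/3 (j = (2*5)/(-3) = 10*(-1/3) = -10/3 ≈ -3.3333)
m = 11
82 + m*((j*(-1))*(-5)) = 82 + 11*(-10/3*(-1)*(-5)) = 82 + 11*((10/3)*(-5)) = 82 + 11*(-50/3) = 82 - 550/3 = -304/3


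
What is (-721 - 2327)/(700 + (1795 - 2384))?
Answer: -1016/37 ≈ -27.459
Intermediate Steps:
(-721 - 2327)/(700 + (1795 - 2384)) = -3048/(700 - 589) = -3048/111 = -3048*1/111 = -1016/37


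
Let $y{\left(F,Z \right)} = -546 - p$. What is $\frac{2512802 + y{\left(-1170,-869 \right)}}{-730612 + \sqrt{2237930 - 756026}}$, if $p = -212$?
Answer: $- \frac{114727454401}{33362025790} - \frac{1884351 \sqrt{10291}}{33362025790} \approx -3.4446$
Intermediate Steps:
$y{\left(F,Z \right)} = -334$ ($y{\left(F,Z \right)} = -546 - -212 = -546 + 212 = -334$)
$\frac{2512802 + y{\left(-1170,-869 \right)}}{-730612 + \sqrt{2237930 - 756026}} = \frac{2512802 - 334}{-730612 + \sqrt{2237930 - 756026}} = \frac{2512468}{-730612 + \sqrt{1481904}} = \frac{2512468}{-730612 + 12 \sqrt{10291}}$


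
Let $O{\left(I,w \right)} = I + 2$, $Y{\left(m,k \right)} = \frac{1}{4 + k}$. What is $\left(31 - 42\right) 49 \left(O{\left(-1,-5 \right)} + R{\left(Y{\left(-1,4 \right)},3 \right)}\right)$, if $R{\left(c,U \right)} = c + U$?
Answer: $- \frac{17787}{8} \approx -2223.4$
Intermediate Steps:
$O{\left(I,w \right)} = 2 + I$
$R{\left(c,U \right)} = U + c$
$\left(31 - 42\right) 49 \left(O{\left(-1,-5 \right)} + R{\left(Y{\left(-1,4 \right)},3 \right)}\right) = \left(31 - 42\right) 49 \left(\left(2 - 1\right) + \left(3 + \frac{1}{4 + 4}\right)\right) = - 11 \cdot 49 \left(1 + \left(3 + \frac{1}{8}\right)\right) = - 11 \cdot 49 \left(1 + \frac{25}{8}\right) = - 11 \cdot 49 \cdot \frac{33}{8} = \left(-11\right) \frac{1617}{8} = - \frac{17787}{8}$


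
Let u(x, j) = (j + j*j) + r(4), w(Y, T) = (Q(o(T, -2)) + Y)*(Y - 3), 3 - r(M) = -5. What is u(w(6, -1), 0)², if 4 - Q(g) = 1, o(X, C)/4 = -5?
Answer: 64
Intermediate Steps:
r(M) = 8 (r(M) = 3 - 1*(-5) = 3 + 5 = 8)
o(X, C) = -20 (o(X, C) = 4*(-5) = -20)
Q(g) = 3 (Q(g) = 4 - 1*1 = 4 - 1 = 3)
w(Y, T) = (-3 + Y)*(3 + Y) (w(Y, T) = (3 + Y)*(Y - 3) = (3 + Y)*(-3 + Y) = (-3 + Y)*(3 + Y))
u(x, j) = 8 + j + j² (u(x, j) = (j + j*j) + 8 = (j + j²) + 8 = 8 + j + j²)
u(w(6, -1), 0)² = (8 + 0 + 0²)² = (8 + 0 + 0)² = 8² = 64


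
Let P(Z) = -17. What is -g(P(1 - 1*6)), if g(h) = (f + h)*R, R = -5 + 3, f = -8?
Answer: -50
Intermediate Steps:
R = -2
g(h) = 16 - 2*h (g(h) = (-8 + h)*(-2) = 16 - 2*h)
-g(P(1 - 1*6)) = -(16 - 2*(-17)) = -(16 + 34) = -1*50 = -50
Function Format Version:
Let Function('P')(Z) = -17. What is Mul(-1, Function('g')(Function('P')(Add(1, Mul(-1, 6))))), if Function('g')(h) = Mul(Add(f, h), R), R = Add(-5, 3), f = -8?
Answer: -50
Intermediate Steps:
R = -2
Function('g')(h) = Add(16, Mul(-2, h)) (Function('g')(h) = Mul(Add(-8, h), -2) = Add(16, Mul(-2, h)))
Mul(-1, Function('g')(Function('P')(Add(1, Mul(-1, 6))))) = Mul(-1, Add(16, Mul(-2, -17))) = Mul(-1, Add(16, 34)) = Mul(-1, 50) = -50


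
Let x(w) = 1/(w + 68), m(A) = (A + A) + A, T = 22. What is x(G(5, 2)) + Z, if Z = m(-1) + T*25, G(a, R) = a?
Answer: 39932/73 ≈ 547.01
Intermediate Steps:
m(A) = 3*A (m(A) = 2*A + A = 3*A)
x(w) = 1/(68 + w)
Z = 547 (Z = 3*(-1) + 22*25 = -3 + 550 = 547)
x(G(5, 2)) + Z = 1/(68 + 5) + 547 = 1/73 + 547 = 39932/73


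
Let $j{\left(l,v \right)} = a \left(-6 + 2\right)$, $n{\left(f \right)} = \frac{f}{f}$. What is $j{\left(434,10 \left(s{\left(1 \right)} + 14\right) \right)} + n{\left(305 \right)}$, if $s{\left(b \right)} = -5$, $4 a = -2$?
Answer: $3$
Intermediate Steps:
$a = - \frac{1}{2}$ ($a = \frac{1}{4} \left(-2\right) = - \frac{1}{2} \approx -0.5$)
$n{\left(f \right)} = 1$
$j{\left(l,v \right)} = 2$ ($j{\left(l,v \right)} = - \frac{-6 + 2}{2} = \left(- \frac{1}{2}\right) \left(-4\right) = 2$)
$j{\left(434,10 \left(s{\left(1 \right)} + 14\right) \right)} + n{\left(305 \right)} = 2 + 1 = 3$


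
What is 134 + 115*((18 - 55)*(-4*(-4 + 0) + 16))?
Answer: -136026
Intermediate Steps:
134 + 115*((18 - 55)*(-4*(-4 + 0) + 16)) = 134 + 115*(-37*(-4*(-4) + 16)) = 134 + 115*(-37*(16 + 16)) = 134 + 115*(-37*32) = 134 + 115*(-1184) = 134 - 136160 = -136026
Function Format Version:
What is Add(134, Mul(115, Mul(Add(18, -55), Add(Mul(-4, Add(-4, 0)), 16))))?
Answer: -136026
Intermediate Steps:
Add(134, Mul(115, Mul(Add(18, -55), Add(Mul(-4, Add(-4, 0)), 16)))) = Add(134, Mul(115, Mul(-37, Add(Mul(-4, -4), 16)))) = Add(134, Mul(115, Mul(-37, Add(16, 16)))) = Add(134, Mul(115, Mul(-37, 32))) = Add(134, Mul(115, -1184)) = Add(134, -136160) = -136026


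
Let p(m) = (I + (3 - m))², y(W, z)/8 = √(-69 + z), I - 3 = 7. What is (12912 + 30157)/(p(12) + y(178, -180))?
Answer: 43069/15937 - 344552*I*√249/15937 ≈ 2.7025 - 341.15*I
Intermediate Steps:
I = 10 (I = 3 + 7 = 10)
y(W, z) = 8*√(-69 + z)
p(m) = (13 - m)² (p(m) = (10 + (3 - m))² = (13 - m)²)
(12912 + 30157)/(p(12) + y(178, -180)) = (12912 + 30157)/((13 - 1*12)² + 8*√(-69 - 180)) = 43069/((13 - 12)² + 8*√(-249)) = 43069/(1² + 8*(I*√249)) = 43069/(1 + 8*I*√249)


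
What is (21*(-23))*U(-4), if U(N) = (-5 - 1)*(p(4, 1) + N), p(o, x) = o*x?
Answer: 0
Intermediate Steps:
U(N) = -24 - 6*N (U(N) = (-5 - 1)*(4*1 + N) = -6*(4 + N) = -24 - 6*N)
(21*(-23))*U(-4) = (21*(-23))*(-24 - 6*(-4)) = -483*(-24 + 24) = -483*0 = 0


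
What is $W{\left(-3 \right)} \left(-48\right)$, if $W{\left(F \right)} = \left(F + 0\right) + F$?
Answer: $288$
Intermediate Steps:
$W{\left(F \right)} = 2 F$ ($W{\left(F \right)} = F + F = 2 F$)
$W{\left(-3 \right)} \left(-48\right) = 2 \left(-3\right) \left(-48\right) = \left(-6\right) \left(-48\right) = 288$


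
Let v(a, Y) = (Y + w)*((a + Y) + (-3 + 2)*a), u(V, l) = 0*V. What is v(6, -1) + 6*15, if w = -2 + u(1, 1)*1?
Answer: 93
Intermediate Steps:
u(V, l) = 0
w = -2 (w = -2 + 0*1 = -2 + 0 = -2)
v(a, Y) = Y*(-2 + Y) (v(a, Y) = (Y - 2)*((a + Y) + (-3 + 2)*a) = (-2 + Y)*((Y + a) - a) = (-2 + Y)*Y = Y*(-2 + Y))
v(6, -1) + 6*15 = -(-2 - 1) + 6*15 = -1*(-3) + 90 = 3 + 90 = 93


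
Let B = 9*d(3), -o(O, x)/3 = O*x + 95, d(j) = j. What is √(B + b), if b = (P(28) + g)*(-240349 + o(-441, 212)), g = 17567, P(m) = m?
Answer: 3*√77891113 ≈ 26477.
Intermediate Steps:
o(O, x) = -285 - 3*O*x (o(O, x) = -3*(O*x + 95) = -3*(95 + O*x) = -285 - 3*O*x)
b = 701019990 (b = (28 + 17567)*(-240349 + (-285 - 3*(-441)*212)) = 17595*(-240349 + (-285 + 280476)) = 17595*(-240349 + 280191) = 17595*39842 = 701019990)
B = 27 (B = 9*3 = 27)
√(B + b) = √(27 + 701019990) = √701020017 = 3*√77891113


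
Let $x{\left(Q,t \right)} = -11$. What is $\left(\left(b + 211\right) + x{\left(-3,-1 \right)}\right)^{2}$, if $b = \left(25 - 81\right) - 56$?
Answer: $7744$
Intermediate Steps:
$b = -112$ ($b = -56 - 56 = -112$)
$\left(\left(b + 211\right) + x{\left(-3,-1 \right)}\right)^{2} = \left(\left(-112 + 211\right) - 11\right)^{2} = \left(99 - 11\right)^{2} = 88^{2} = 7744$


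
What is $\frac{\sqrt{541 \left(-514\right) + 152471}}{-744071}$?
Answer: $- \frac{i \sqrt{125603}}{744071} \approx - 0.00047631 i$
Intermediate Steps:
$\frac{\sqrt{541 \left(-514\right) + 152471}}{-744071} = \sqrt{-278074 + 152471} \left(- \frac{1}{744071}\right) = \sqrt{-125603} \left(- \frac{1}{744071}\right) = i \sqrt{125603} \left(- \frac{1}{744071}\right) = - \frac{i \sqrt{125603}}{744071}$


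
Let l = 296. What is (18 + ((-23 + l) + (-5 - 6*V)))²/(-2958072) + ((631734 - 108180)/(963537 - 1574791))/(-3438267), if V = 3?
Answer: -3144743354084753/129517608383094477 ≈ -0.024280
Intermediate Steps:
(18 + ((-23 + l) + (-5 - 6*V)))²/(-2958072) + ((631734 - 108180)/(963537 - 1574791))/(-3438267) = (18 + ((-23 + 296) + (-5 - 6*3)))²/(-2958072) + ((631734 - 108180)/(963537 - 1574791))/(-3438267) = (18 + (273 + (-5 - 18)))²*(-1/2958072) + (523554/(-611254))*(-1/3438267) = (18 + (273 - 23))²*(-1/2958072) + (523554*(-1/611254))*(-1/3438267) = (18 + 250)²*(-1/2958072) - 261777/305627*(-1/3438267) = 268²*(-1/2958072) + 87259/350275742803 = 71824*(-1/2958072) + 87259/350275742803 = -8978/369759 + 87259/350275742803 = -3144743354084753/129517608383094477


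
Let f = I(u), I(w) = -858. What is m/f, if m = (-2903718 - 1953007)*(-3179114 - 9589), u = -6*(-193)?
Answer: -5162217859225/286 ≈ -1.8050e+10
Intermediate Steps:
u = 1158
m = 15486653577675 (m = -4856725*(-3188703) = 15486653577675)
f = -858
m/f = 15486653577675/(-858) = 15486653577675*(-1/858) = -5162217859225/286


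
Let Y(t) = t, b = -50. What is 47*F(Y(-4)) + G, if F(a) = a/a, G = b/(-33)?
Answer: 1601/33 ≈ 48.515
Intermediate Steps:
G = 50/33 (G = -50/(-33) = -50*(-1/33) = 50/33 ≈ 1.5152)
F(a) = 1
47*F(Y(-4)) + G = 47*1 + 50/33 = 47 + 50/33 = 1601/33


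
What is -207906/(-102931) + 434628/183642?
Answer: 13819494720/3150409117 ≈ 4.3866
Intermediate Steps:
-207906/(-102931) + 434628/183642 = -207906*(-1/102931) + 434628*(1/183642) = 207906/102931 + 72438/30607 = 13819494720/3150409117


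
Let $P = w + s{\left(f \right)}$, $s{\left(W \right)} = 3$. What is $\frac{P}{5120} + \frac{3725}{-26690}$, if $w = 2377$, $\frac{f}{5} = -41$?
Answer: $\frac{222251}{683264} \approx 0.32528$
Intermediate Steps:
$f = -205$ ($f = 5 \left(-41\right) = -205$)
$P = 2380$ ($P = 2377 + 3 = 2380$)
$\frac{P}{5120} + \frac{3725}{-26690} = \frac{2380}{5120} + \frac{3725}{-26690} = 2380 \cdot \frac{1}{5120} + 3725 \left(- \frac{1}{26690}\right) = \frac{119}{256} - \frac{745}{5338} = \frac{222251}{683264}$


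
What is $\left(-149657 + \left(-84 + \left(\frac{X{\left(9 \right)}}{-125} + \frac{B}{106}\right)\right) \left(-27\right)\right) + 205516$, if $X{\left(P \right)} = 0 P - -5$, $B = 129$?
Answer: $\frac{153952337}{2650} \approx 58095.0$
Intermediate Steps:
$X{\left(P \right)} = 5$ ($X{\left(P \right)} = 0 + 5 = 5$)
$\left(-149657 + \left(-84 + \left(\frac{X{\left(9 \right)}}{-125} + \frac{B}{106}\right)\right) \left(-27\right)\right) + 205516 = \left(-149657 + \left(-84 + \left(\frac{5}{-125} + \frac{129}{106}\right)\right) \left(-27\right)\right) + 205516 = \left(-149657 + \left(-84 + \left(5 \left(- \frac{1}{125}\right) + 129 \cdot \frac{1}{106}\right)\right) \left(-27\right)\right) + 205516 = \left(-149657 + \left(-84 + \left(- \frac{1}{25} + \frac{129}{106}\right)\right) \left(-27\right)\right) + 205516 = \left(-149657 + \left(-84 + \frac{3119}{2650}\right) \left(-27\right)\right) + 205516 = \left(-149657 - - \frac{5925987}{2650}\right) + 205516 = \left(-149657 + \frac{5925987}{2650}\right) + 205516 = - \frac{390665063}{2650} + 205516 = \frac{153952337}{2650}$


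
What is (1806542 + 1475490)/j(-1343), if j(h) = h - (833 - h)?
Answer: -3282032/3519 ≈ -932.66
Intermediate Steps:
j(h) = -833 + 2*h (j(h) = h + (-833 + h) = -833 + 2*h)
(1806542 + 1475490)/j(-1343) = (1806542 + 1475490)/(-833 + 2*(-1343)) = 3282032/(-833 - 2686) = 3282032/(-3519) = 3282032*(-1/3519) = -3282032/3519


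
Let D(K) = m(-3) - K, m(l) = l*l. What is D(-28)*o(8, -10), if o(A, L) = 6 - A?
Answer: -74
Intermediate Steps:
m(l) = l²
D(K) = 9 - K (D(K) = (-3)² - K = 9 - K)
D(-28)*o(8, -10) = (9 - 1*(-28))*(6 - 1*8) = (9 + 28)*(6 - 8) = 37*(-2) = -74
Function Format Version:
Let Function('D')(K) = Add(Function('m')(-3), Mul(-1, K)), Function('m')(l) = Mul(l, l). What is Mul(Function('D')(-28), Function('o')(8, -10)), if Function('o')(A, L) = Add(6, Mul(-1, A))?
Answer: -74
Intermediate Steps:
Function('m')(l) = Pow(l, 2)
Function('D')(K) = Add(9, Mul(-1, K)) (Function('D')(K) = Add(Pow(-3, 2), Mul(-1, K)) = Add(9, Mul(-1, K)))
Mul(Function('D')(-28), Function('o')(8, -10)) = Mul(Add(9, Mul(-1, -28)), Add(6, Mul(-1, 8))) = Mul(Add(9, 28), Add(6, -8)) = Mul(37, -2) = -74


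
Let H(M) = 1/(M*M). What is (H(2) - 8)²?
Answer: 961/16 ≈ 60.063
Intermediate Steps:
H(M) = M⁻² (H(M) = 1/(M²) = M⁻²)
(H(2) - 8)² = (2⁻² - 8)² = (¼ - 8)² = (-31/4)² = 961/16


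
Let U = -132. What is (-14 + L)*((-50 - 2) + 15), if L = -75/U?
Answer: 21867/44 ≈ 496.98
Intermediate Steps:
L = 25/44 (L = -75/(-132) = -75*(-1/132) = 25/44 ≈ 0.56818)
(-14 + L)*((-50 - 2) + 15) = (-14 + 25/44)*((-50 - 2) + 15) = -591*(-52 + 15)/44 = -591/44*(-37) = 21867/44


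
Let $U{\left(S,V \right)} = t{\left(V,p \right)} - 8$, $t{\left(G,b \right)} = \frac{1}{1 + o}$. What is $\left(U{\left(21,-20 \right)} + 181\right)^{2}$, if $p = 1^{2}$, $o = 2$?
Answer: $\frac{270400}{9} \approx 30044.0$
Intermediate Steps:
$p = 1$
$t{\left(G,b \right)} = \frac{1}{3}$ ($t{\left(G,b \right)} = \frac{1}{1 + 2} = \frac{1}{3}$)
$U{\left(S,V \right)} = - \frac{23}{3}$ ($U{\left(S,V \right)} = \frac{1}{3} - 8 = - \frac{23}{3}$)
$\left(U{\left(21,-20 \right)} + 181\right)^{2} = \left(- \frac{23}{3} + 181\right)^{2} = \left(\frac{520}{3}\right)^{2} = \frac{270400}{9}$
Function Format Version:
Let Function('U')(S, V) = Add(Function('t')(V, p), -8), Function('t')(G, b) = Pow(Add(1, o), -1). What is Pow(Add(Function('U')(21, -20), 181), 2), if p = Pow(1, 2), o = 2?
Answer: Rational(270400, 9) ≈ 30044.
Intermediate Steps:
p = 1
Function('t')(G, b) = Rational(1, 3) (Function('t')(G, b) = Pow(Add(1, 2), -1) = Pow(3, -1) = Rational(1, 3))
Function('U')(S, V) = Rational(-23, 3) (Function('U')(S, V) = Add(Rational(1, 3), -8) = Rational(-23, 3))
Pow(Add(Function('U')(21, -20), 181), 2) = Pow(Add(Rational(-23, 3), 181), 2) = Pow(Rational(520, 3), 2) = Rational(270400, 9)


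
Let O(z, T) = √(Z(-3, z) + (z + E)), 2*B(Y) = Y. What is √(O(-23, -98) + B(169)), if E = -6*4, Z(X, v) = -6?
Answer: √(338 + 4*I*√53)/2 ≈ 9.2009 + 0.39562*I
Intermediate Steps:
B(Y) = Y/2
E = -24
O(z, T) = √(-30 + z) (O(z, T) = √(-6 + (z - 24)) = √(-6 + (-24 + z)) = √(-30 + z))
√(O(-23, -98) + B(169)) = √(√(-30 - 23) + (½)*169) = √(√(-53) + 169/2) = √(I*√53 + 169/2) = √(169/2 + I*√53)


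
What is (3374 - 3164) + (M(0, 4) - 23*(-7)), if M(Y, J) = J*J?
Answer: 387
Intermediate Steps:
M(Y, J) = J²
(3374 - 3164) + (M(0, 4) - 23*(-7)) = (3374 - 3164) + (4² - 23*(-7)) = 210 + (16 + 161) = 210 + 177 = 387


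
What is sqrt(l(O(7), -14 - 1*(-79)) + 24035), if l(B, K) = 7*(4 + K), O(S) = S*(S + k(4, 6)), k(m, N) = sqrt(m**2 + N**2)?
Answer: sqrt(24518) ≈ 156.58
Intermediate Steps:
k(m, N) = sqrt(N**2 + m**2)
O(S) = S*(S + 2*sqrt(13)) (O(S) = S*(S + sqrt(6**2 + 4**2)) = S*(S + sqrt(36 + 16)) = S*(S + sqrt(52)) = S*(S + 2*sqrt(13)))
l(B, K) = 28 + 7*K
sqrt(l(O(7), -14 - 1*(-79)) + 24035) = sqrt((28 + 7*(-14 - 1*(-79))) + 24035) = sqrt((28 + 7*(-14 + 79)) + 24035) = sqrt((28 + 7*65) + 24035) = sqrt((28 + 455) + 24035) = sqrt(483 + 24035) = sqrt(24518)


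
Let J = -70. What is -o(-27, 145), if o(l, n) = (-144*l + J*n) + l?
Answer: 6289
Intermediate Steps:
o(l, n) = -143*l - 70*n (o(l, n) = (-144*l - 70*n) + l = -143*l - 70*n)
-o(-27, 145) = -(-143*(-27) - 70*145) = -(3861 - 10150) = -1*(-6289) = 6289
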